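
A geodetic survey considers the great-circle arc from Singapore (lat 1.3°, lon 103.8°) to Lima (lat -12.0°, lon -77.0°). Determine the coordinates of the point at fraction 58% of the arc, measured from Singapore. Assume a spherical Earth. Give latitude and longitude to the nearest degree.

≈ lat -82°, lon -107°

The haversine formula gives a central angle δ ≈ 2.954 rad (169.3°) between the endpoints.
Interpolate at f = 0.58 with slerp weights a = sin((1−f)δ)/sin δ ≈ 5.082, b = sin(fδ)/sin δ ≈ 5.317.
p = a·p₁ + b·p₂ ≈ (-0.042, -0.134, -0.990); φ = arcsin(p_z) ≈ -81.95°, λ = atan2(p_y, p_x) ≈ -107.42°.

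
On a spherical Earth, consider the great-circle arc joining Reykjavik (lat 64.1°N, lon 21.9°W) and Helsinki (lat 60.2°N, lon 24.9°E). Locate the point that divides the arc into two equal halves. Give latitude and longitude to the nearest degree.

≈ lat 64°N, lon 3°E

Write both endpoints as unit vectors p₁, p₂ with components (cos φ cos λ, cos φ sin λ, sin φ).
The central angle between the endpoints is δ = arccos(p₁·p₂) ≈ 0.379 rad (21.7°).
Interpolate at f = 1/2 with slerp weights a = sin((1−f)δ)/sin δ ≈ 0.509, b = sin(fδ)/sin δ ≈ 0.509.
p = a·p₁ + b·p₂ ≈ (0.436, 0.024, 0.900); φ = arcsin(p_z) ≈ 64.12°, λ = atan2(p_y, p_x) ≈ 3.10°.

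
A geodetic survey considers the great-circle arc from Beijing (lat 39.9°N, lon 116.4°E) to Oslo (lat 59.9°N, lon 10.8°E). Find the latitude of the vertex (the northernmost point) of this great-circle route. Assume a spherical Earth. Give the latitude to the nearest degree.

≈ 65°N

The great circle lies in the plane with unit normal n̂ = (p₁ × p₂)/|p₁ × p₂|.
Here n̂_z ≈ -0.415; the vertex latitude is φ_max = arccos|n̂_z| ≈ 65.5°.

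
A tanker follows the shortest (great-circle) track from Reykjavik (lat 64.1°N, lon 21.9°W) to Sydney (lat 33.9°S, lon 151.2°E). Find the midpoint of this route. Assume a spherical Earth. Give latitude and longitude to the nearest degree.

≈ lat 41°N, lon 144°E

Write both endpoints as unit vectors p₁, p₂ with components (cos φ cos λ, cos φ sin λ, sin φ).
The central angle between the endpoints is δ = arccos(p₁·p₂) ≈ 2.609 rad (149.5°).
Interpolate at f = 1/2 with slerp weights a = sin((1−f)δ)/sin δ ≈ 1.901, b = sin(fδ)/sin δ ≈ 1.901.
p = a·p₁ + b·p₂ ≈ (-0.612, 0.450, 0.650); φ = arcsin(p_z) ≈ 40.53°, λ = atan2(p_y, p_x) ≈ 143.66°.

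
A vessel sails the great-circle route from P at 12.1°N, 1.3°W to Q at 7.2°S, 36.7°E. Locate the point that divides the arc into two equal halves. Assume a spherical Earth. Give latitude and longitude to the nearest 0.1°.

≈ 2.6°N, 17.8°E

From cos δ = sin φ₁ sin φ₂ + cos φ₁ cos φ₂ cos Δλ, the central angle is δ ≈ 0.740 rad (42.4°).
Interpolate at f = 1/2 with slerp weights a = sin((1−f)δ)/sin δ ≈ 0.536, b = sin(fδ)/sin δ ≈ 0.536.
p = a·p₁ + b·p₂ ≈ (0.951, 0.306, 0.045); φ = arcsin(p_z) ≈ 2.59°, λ = atan2(p_y, p_x) ≈ 17.84°.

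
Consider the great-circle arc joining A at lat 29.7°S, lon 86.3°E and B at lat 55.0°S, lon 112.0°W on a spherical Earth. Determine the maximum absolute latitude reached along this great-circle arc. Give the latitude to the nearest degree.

≈ 81°S

The great circle lies in the plane with unit normal n̂ = (p₁ × p₂)/|p₁ × p₂|.
Here n̂_z ≈ +0.157; the vertex latitude is φ_max = arccos|n̂_z| ≈ 81.0°.
Check via Clairaut: cos φ_max = |cos φ₁| · sin C = cos(29.7°)·sin(169.6°) ≈ 0.157, again giving ≈ 81.0°.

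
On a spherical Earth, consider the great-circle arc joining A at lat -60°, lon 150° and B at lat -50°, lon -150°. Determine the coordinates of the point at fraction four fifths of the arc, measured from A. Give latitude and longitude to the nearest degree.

Convert each endpoint to a unit vector on the sphere (x = cos φ cos λ, y = cos φ sin λ, z = sin φ).
The central angle between the endpoints is δ = arccos(p₁·p₂) ≈ 0.602 rad (34.5°).
Interpolate at f = 4/5 with slerp weights a = sin((1−f)δ)/sin δ ≈ 0.212, b = sin(fδ)/sin δ ≈ 0.818.
p = a·p₁ + b·p₂ ≈ (-0.547, -0.210, -0.810); φ = arcsin(p_z) ≈ -54.12°, λ = atan2(p_y, p_x) ≈ -159.02°.

≈ lat -54°, lon -159°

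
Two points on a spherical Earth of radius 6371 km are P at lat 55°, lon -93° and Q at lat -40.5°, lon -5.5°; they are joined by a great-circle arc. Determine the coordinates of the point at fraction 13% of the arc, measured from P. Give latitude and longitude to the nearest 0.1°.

Write both endpoints as unit vectors p₁, p₂ with components (cos φ cos λ, cos φ sin λ, sin φ).
The central angle between the endpoints is δ = arccos(p₁·p₂) ≈ 2.109 rad (120.9°).
Interpolate at f = 0.13 with slerp weights a = sin((1−f)δ)/sin δ ≈ 1.124, b = sin(fδ)/sin δ ≈ 0.315.
p = a·p₁ + b·p₂ ≈ (0.205, -0.667, 0.716); φ = arcsin(p_z) ≈ 45.74°, λ = atan2(p_y, p_x) ≈ -72.91°.

≈ lat 45.7°, lon -72.9°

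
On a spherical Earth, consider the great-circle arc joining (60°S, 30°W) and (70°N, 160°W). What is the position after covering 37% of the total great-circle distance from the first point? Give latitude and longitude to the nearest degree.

≈ (8°S, 66°W)

The haversine formula gives a central angle δ ≈ 2.748 rad (157.5°) between the endpoints.
Interpolate at f = 0.37 with slerp weights a = sin((1−f)δ)/sin δ ≈ 2.577, b = sin(fδ)/sin δ ≈ 2.220.
p = a·p₁ + b·p₂ ≈ (0.402, -0.904, -0.145); φ = arcsin(p_z) ≈ -8.35°, λ = atan2(p_y, p_x) ≈ -66.01°.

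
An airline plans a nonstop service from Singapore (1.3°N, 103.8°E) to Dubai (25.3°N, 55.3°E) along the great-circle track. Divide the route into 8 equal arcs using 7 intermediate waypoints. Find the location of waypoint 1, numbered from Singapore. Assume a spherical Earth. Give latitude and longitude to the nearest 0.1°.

≈ 4.7°N, 98.2°E

Write both endpoints as unit vectors p₁, p₂ with components (cos φ cos λ, cos φ sin λ, sin φ).
The central angle between the endpoints is δ = arccos(p₁·p₂) ≈ 0.916 rad (52.5°).
Interpolate at f = 1/8 with slerp weights a = sin((1−f)δ)/sin δ ≈ 0.906, b = sin(fδ)/sin δ ≈ 0.144.
p = a·p₁ + b·p₂ ≈ (-0.142, 0.986, 0.082); φ = arcsin(p_z) ≈ 4.71°, λ = atan2(p_y, p_x) ≈ 98.18°.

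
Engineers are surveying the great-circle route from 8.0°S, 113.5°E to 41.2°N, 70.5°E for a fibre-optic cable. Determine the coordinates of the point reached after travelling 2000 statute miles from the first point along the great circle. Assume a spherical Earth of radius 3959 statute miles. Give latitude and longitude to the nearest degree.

≈ 16°N, 97°E

From cos δ = sin φ₁ sin φ₂ + cos φ₁ cos φ₂ cos Δλ, the central angle is δ ≈ 1.100 rad (63.0°). The total great-circle distance is δ·R ≈ 1.100 × 3959 ≈ 4356 mi, so the target fraction is f = 2000/4356 ≈ 0.459.
Interpolate at f ≈ 0.459 with slerp weights a = sin((1−f)δ)/sin δ ≈ 0.629, b = sin(fδ)/sin δ ≈ 0.543.
p = a·p₁ + b·p₂ ≈ (-0.112, 0.956, 0.270); φ = arcsin(p_z) ≈ 15.67°, λ = atan2(p_y, p_x) ≈ 96.68°.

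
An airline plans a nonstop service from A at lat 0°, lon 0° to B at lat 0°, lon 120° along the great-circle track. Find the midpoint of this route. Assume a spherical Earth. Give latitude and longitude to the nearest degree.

≈ lat 0°, lon 60°

The haversine formula gives a central angle δ ≈ 2.094 rad (120.0°) between the endpoints.
Interpolate at f = 1/2 with slerp weights a = sin((1−f)δ)/sin δ ≈ 1.000, b = sin(fδ)/sin δ ≈ 1.000.
p = a·p₁ + b·p₂ ≈ (0.500, 0.866, 0.000); φ = arcsin(p_z) ≈ 0.00°, λ = atan2(p_y, p_x) ≈ 60.00°.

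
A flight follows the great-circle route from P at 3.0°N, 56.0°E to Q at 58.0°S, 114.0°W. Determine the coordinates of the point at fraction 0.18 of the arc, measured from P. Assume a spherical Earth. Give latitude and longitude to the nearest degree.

≈ 19°S, 53°E

From cos δ = sin φ₁ sin φ₂ + cos φ₁ cos φ₂ cos Δλ, the central angle is δ ≈ 2.172 rad (124.4°).
Interpolate at f = 0.18 with slerp weights a = sin((1−f)δ)/sin δ ≈ 1.186, b = sin(fδ)/sin δ ≈ 0.462.
p = a·p₁ + b·p₂ ≈ (0.563, 0.758, -0.330); φ = arcsin(p_z) ≈ -19.25°, λ = atan2(p_y, p_x) ≈ 53.42°.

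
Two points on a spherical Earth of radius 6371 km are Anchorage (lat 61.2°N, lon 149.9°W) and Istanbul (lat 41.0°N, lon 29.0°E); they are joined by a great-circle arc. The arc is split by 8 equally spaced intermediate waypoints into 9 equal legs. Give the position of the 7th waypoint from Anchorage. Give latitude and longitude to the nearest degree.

Write both endpoints as unit vectors p₁, p₂ with components (cos φ cos λ, cos φ sin λ, sin φ).
The central angle between the endpoints is δ = arccos(p₁·p₂) ≈ 1.358 rad (77.8°).
Interpolate at f = 7/9 with slerp weights a = sin((1−f)δ)/sin δ ≈ 0.304, b = sin(fδ)/sin δ ≈ 0.891.
p = a·p₁ + b·p₂ ≈ (0.461, 0.252, 0.851); φ = arcsin(p_z) ≈ 58.29°, λ = atan2(p_y, p_x) ≈ 28.69°.

≈ lat 58°N, lon 29°E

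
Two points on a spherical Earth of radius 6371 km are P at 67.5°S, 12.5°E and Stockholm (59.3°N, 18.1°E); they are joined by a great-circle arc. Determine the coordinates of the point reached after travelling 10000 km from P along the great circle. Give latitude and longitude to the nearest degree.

Convert each endpoint to a unit vector on the sphere (x = cos φ cos λ, y = cos φ sin λ, z = sin φ).
The central angle between the endpoints is δ = arccos(p₁·p₂) ≈ 2.214 rad (126.9°). The total great-circle distance is δ·R ≈ 2.214 × 6371 ≈ 14107 km, so the target fraction is f = 10000/14107 ≈ 0.709.
Interpolate at f ≈ 0.709 with slerp weights a = sin((1−f)δ)/sin δ ≈ 0.751, b = sin(fδ)/sin δ ≈ 1.250.
p = a·p₁ + b·p₂ ≈ (0.887, 0.260, 0.381); φ = arcsin(p_z) ≈ 22.39°, λ = atan2(p_y, p_x) ≈ 16.36°.

≈ 22°N, 16°E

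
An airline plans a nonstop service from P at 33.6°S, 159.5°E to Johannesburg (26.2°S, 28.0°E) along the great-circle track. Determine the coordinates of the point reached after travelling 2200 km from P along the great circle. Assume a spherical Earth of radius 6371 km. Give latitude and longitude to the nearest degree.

≈ 46°S, 140°E

From cos δ = sin φ₁ sin φ₂ + cos φ₁ cos φ₂ cos Δλ, the central angle is δ ≈ 1.824 rad (104.5°). The total great-circle distance is δ·R ≈ 1.824 × 6371 ≈ 11623 km, so the target fraction is f = 2200/11623 ≈ 0.189.
Interpolate at f ≈ 0.189 with slerp weights a = sin((1−f)δ)/sin δ ≈ 1.029, b = sin(fδ)/sin δ ≈ 0.350.
p = a·p₁ + b·p₂ ≈ (-0.526, 0.447, -0.724); φ = arcsin(p_z) ≈ -46.36°, λ = atan2(p_y, p_x) ≈ 139.59°.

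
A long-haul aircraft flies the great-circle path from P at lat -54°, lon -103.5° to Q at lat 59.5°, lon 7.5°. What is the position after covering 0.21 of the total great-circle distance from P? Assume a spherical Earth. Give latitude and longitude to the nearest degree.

≈ lat -31°, lon -76°

Convert each endpoint to a unit vector on the sphere (x = cos φ cos λ, y = cos φ sin λ, z = sin φ).
The central angle between the endpoints is δ = arccos(p₁·p₂) ≈ 2.505 rad (143.5°).
Interpolate at f = 0.21 with slerp weights a = sin((1−f)δ)/sin δ ≈ 1.544, b = sin(fδ)/sin δ ≈ 0.844.
p = a·p₁ + b·p₂ ≈ (0.213, -0.826, -0.521); φ = arcsin(p_z) ≈ -31.42°, λ = atan2(p_y, p_x) ≈ -75.54°.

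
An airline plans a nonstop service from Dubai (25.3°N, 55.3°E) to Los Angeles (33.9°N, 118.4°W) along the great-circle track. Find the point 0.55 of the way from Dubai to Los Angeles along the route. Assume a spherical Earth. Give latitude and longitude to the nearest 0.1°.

≈ 84.3°N, 49.3°W

Write both endpoints as unit vectors p₁, p₂ with components (cos φ cos λ, cos φ sin λ, sin φ).
The central angle between the endpoints is δ = arccos(p₁·p₂) ≈ 2.103 rad (120.5°).
Interpolate at f = 0.55 with slerp weights a = sin((1−f)δ)/sin δ ≈ 0.942, b = sin(fδ)/sin δ ≈ 1.062.
p = a·p₁ + b·p₂ ≈ (0.065, -0.076, 0.995); φ = arcsin(p_z) ≈ 84.26°, λ = atan2(p_y, p_x) ≈ -49.34°.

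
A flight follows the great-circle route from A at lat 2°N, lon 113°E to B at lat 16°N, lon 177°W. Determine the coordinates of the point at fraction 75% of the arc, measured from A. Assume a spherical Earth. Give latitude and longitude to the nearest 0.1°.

Write both endpoints as unit vectors p₁, p₂ with components (cos φ cos λ, cos φ sin λ, sin φ).
The central angle between the endpoints is δ = arccos(p₁·p₂) ≈ 1.226 rad (70.2°).
Interpolate at f = 0.75 with slerp weights a = sin((1−f)δ)/sin δ ≈ 0.321, b = sin(fδ)/sin δ ≈ 0.845.
p = a·p₁ + b·p₂ ≈ (-0.936, 0.252, 0.244); φ = arcsin(p_z) ≈ 14.13°, λ = atan2(p_y, p_x) ≈ 164.91°.

≈ lat 14.1°N, lon 164.9°E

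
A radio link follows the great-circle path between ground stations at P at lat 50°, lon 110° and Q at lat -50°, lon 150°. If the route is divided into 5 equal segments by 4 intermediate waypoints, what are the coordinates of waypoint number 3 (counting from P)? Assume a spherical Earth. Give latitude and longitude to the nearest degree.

≈ lat -10°, lon 133°

Convert each endpoint to a unit vector on the sphere (x = cos φ cos λ, y = cos φ sin λ, z = sin φ).
The central angle between the endpoints is δ = arccos(p₁·p₂) ≈ 1.845 rad (105.7°).
Interpolate at f = 3/5 with slerp weights a = sin((1−f)δ)/sin δ ≈ 0.699, b = sin(fδ)/sin δ ≈ 0.929.
p = a·p₁ + b·p₂ ≈ (-0.671, 0.721, -0.176); φ = arcsin(p_z) ≈ -10.15°, λ = atan2(p_y, p_x) ≈ 132.95°.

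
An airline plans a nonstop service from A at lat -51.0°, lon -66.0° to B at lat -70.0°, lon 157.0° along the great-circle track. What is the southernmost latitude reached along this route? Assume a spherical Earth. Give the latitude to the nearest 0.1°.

≈ -79.7°

The great circle lies in the plane with unit normal n̂ = (p₁ × p₂)/|p₁ × p₂|.
Here n̂_z ≈ -0.179; the vertex latitude is φ_max = arccos|n̂_z| ≈ 79.7°.
Check via Clairaut: cos φ_max = |cos φ₁| · sin C = cos(51.0°)·sin(163.5°) ≈ 0.179, again giving ≈ 79.7°.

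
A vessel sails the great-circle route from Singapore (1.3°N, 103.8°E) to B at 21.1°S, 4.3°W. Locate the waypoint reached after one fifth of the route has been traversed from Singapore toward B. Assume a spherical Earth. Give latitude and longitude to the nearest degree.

From cos δ = sin φ₁ sin φ₂ + cos φ₁ cos φ₂ cos Δλ, the central angle is δ ≈ 1.873 rad (107.3°).
Interpolate at f = 1/5 with slerp weights a = sin((1−f)δ)/sin δ ≈ 1.045, b = sin(fδ)/sin δ ≈ 0.383.
p = a·p₁ + b·p₂ ≈ (0.107, 0.988, -0.114); φ = arcsin(p_z) ≈ -6.56°, λ = atan2(p_y, p_x) ≈ 83.79°.

≈ 7°S, 84°E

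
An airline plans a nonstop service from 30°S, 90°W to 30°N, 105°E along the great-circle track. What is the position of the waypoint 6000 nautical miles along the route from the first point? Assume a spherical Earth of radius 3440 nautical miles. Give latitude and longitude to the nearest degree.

≈ 8°N, 173°E

From cos δ = sin φ₁ sin φ₂ + cos φ₁ cos φ₂ cos Δλ, the central angle is δ ≈ 2.915 rad (167.0°). The total great-circle distance is δ·R ≈ 2.915 × 3440 ≈ 10028 nmi, so the target fraction is f = 6000/10028 ≈ 0.598.
Interpolate at f ≈ 0.598 with slerp weights a = sin((1−f)δ)/sin δ ≈ 4.100, b = sin(fδ)/sin δ ≈ 4.385.
p = a·p₁ + b·p₂ ≈ (-0.983, 0.117, 0.142); φ = arcsin(p_z) ≈ 8.18°, λ = atan2(p_y, p_x) ≈ 173.21°.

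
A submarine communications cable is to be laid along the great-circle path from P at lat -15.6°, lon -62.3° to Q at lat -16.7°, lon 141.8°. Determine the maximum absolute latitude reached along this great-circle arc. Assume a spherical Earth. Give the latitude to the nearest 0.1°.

≈ -54.2°

The great circle lies in the plane with unit normal n̂ = (p₁ × p₂)/|p₁ × p₂|.
Here n̂_z ≈ -0.585; the vertex latitude is φ_max = arccos|n̂_z| ≈ 54.2°.
Check via Clairaut: cos φ_max = |cos φ₁| · sin C = cos(15.6°)·sin(142.6°) ≈ 0.585, again giving ≈ 54.2°.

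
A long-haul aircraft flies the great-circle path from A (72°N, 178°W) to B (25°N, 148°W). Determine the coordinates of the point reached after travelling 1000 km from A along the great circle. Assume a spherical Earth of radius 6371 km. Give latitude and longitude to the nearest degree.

≈ (64°N, 166°W)

Convert each endpoint to a unit vector on the sphere (x = cos φ cos λ, y = cos φ sin λ, z = sin φ).
The central angle between the endpoints is δ = arccos(p₁·p₂) ≈ 0.870 rad (49.9°). The total great-circle distance is δ·R ≈ 0.870 × 6371 ≈ 5546 km, so the target fraction is f = 1000/5546 ≈ 0.180.
Interpolate at f ≈ 0.180 with slerp weights a = sin((1−f)δ)/sin δ ≈ 0.856, b = sin(fδ)/sin δ ≈ 0.204.
p = a·p₁ + b·p₂ ≈ (-0.421, -0.107, 0.900); φ = arcsin(p_z) ≈ 64.22°, λ = atan2(p_y, p_x) ≈ -165.70°.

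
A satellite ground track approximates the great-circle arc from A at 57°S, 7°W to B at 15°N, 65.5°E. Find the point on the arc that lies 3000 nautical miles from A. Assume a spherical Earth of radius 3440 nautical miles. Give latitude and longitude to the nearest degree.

The haversine formula gives a central angle δ ≈ 1.630 rad (93.4°) between the endpoints. The total great-circle distance is δ·R ≈ 1.630 × 3440 ≈ 5606 nmi, so the target fraction is f = 3000/5606 ≈ 0.535.
Interpolate at f ≈ 0.535 with slerp weights a = sin((1−f)δ)/sin δ ≈ 0.688, b = sin(fδ)/sin δ ≈ 0.767.
p = a·p₁ + b·p₂ ≈ (0.679, 0.628, -0.379); φ = arcsin(p_z) ≈ -22.26°, λ = atan2(p_y, p_x) ≈ 42.77°.

≈ 22°S, 43°E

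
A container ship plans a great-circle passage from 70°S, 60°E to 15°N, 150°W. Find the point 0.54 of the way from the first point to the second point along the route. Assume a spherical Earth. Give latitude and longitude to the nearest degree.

The haversine formula gives a central angle δ ≈ 2.129 rad (122.0°) between the endpoints.
Interpolate at f = 0.54 with slerp weights a = sin((1−f)δ)/sin δ ≈ 0.978, b = sin(fδ)/sin δ ≈ 1.076.
p = a·p₁ + b·p₂ ≈ (-0.732, -0.230, -0.641); φ = arcsin(p_z) ≈ -39.86°, λ = atan2(p_y, p_x) ≈ -162.59°.

≈ 40°S, 163°W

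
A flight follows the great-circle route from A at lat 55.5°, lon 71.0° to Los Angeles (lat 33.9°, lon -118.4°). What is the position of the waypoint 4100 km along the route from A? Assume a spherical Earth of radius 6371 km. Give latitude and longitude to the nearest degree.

Write both endpoints as unit vectors p₁, p₂ with components (cos φ cos λ, cos φ sin λ, sin φ).
The central angle between the endpoints is δ = arccos(p₁·p₂) ≈ 1.575 rad (90.2°). The total great-circle distance is δ·R ≈ 1.575 × 6371 ≈ 10034 km, so the target fraction is f = 4100/10034 ≈ 0.409.
Interpolate at f ≈ 0.409 with slerp weights a = sin((1−f)δ)/sin δ ≈ 0.802, b = sin(fδ)/sin δ ≈ 0.600.
p = a·p₁ + b·p₂ ≈ (-0.089, -0.008, 0.996); φ = arcsin(p_z) ≈ 84.88°, λ = atan2(p_y, p_x) ≈ -174.64°.

≈ lat 85°, lon -175°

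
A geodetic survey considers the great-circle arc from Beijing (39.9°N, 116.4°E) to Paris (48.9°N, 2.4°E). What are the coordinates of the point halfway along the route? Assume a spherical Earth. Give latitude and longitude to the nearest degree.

≈ 61°N, 66°E

Convert each endpoint to a unit vector on the sphere (x = cos φ cos λ, y = cos φ sin λ, z = sin φ).
The central angle between the endpoints is δ = arccos(p₁·p₂) ≈ 1.289 rad (73.8°).
Interpolate at f = 1/2 with slerp weights a = sin((1−f)δ)/sin δ ≈ 0.625, b = sin(fδ)/sin δ ≈ 0.625.
p = a·p₁ + b·p₂ ≈ (0.197, 0.447, 0.872); φ = arcsin(p_z) ≈ 60.75°, λ = atan2(p_y, p_x) ≈ 66.17°.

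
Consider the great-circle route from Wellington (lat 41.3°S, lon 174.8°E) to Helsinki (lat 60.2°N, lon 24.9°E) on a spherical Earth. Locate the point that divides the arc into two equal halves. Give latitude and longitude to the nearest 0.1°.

From cos δ = sin φ₁ sin φ₂ + cos φ₁ cos φ₂ cos Δλ, the central angle is δ ≈ 2.681 rad (153.6°).
Interpolate at f = 1/2 with slerp weights a = sin((1−f)δ)/sin δ ≈ 2.190, b = sin(fδ)/sin δ ≈ 2.190.
p = a·p₁ + b·p₂ ≈ (-0.651, 0.607, 0.455); φ = arcsin(p_z) ≈ 27.06°, λ = atan2(p_y, p_x) ≈ 137.00°.

≈ lat 27.1°N, lon 137.0°E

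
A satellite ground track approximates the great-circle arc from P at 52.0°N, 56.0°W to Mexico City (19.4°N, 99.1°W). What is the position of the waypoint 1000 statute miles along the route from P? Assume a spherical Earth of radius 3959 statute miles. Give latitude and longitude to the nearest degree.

The haversine formula gives a central angle δ ≈ 0.815 rad (46.7°) between the endpoints. The total great-circle distance is δ·R ≈ 0.815 × 3959 ≈ 3227 mi, so the target fraction is f = 1000/3227 ≈ 0.310.
Interpolate at f ≈ 0.310 with slerp weights a = sin((1−f)δ)/sin δ ≈ 0.733, b = sin(fδ)/sin δ ≈ 0.343.
p = a·p₁ + b·p₂ ≈ (0.201, -0.694, 0.692); φ = arcsin(p_z) ≈ 43.75°, λ = atan2(p_y, p_x) ≈ -73.84°.

≈ 44°N, 74°W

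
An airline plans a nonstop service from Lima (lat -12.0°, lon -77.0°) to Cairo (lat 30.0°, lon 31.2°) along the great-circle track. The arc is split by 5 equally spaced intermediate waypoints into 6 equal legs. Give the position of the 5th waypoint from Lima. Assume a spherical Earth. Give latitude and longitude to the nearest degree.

Write both endpoints as unit vectors p₁, p₂ with components (cos φ cos λ, cos φ sin λ, sin φ).
The central angle between the endpoints is δ = arccos(p₁·p₂) ≈ 1.948 rad (111.6°).
Interpolate at f = 5/6 with slerp weights a = sin((1−f)δ)/sin δ ≈ 0.343, b = sin(fδ)/sin δ ≈ 1.074.
p = a·p₁ + b·p₂ ≈ (0.871, 0.155, 0.466); φ = arcsin(p_z) ≈ 27.76°, λ = atan2(p_y, p_x) ≈ 10.08°.

≈ lat 28°, lon 10°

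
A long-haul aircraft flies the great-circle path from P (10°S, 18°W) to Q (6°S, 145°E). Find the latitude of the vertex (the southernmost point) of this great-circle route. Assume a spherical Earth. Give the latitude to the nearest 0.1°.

≈ 43.6°S

The great circle lies in the plane with unit normal n̂ = (p₁ × p₂)/|p₁ × p₂|.
Here n̂_z ≈ +0.724; the vertex latitude is φ_max = arccos|n̂_z| ≈ 43.6°.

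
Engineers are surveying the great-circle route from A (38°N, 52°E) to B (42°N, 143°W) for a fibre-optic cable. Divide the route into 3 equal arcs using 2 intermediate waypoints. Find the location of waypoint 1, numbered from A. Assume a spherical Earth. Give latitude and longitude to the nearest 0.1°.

Write both endpoints as unit vectors p₁, p₂ with components (cos φ cos λ, cos φ sin λ, sin φ).
The central angle between the endpoints is δ = arccos(p₁·p₂) ≈ 1.725 rad (98.8°).
Interpolate at f = 1/3 with slerp weights a = sin((1−f)δ)/sin δ ≈ 0.924, b = sin(fδ)/sin δ ≈ 0.550.
p = a·p₁ + b·p₂ ≈ (0.121, 0.327, 0.937); φ = arcsin(p_z) ≈ 69.56°, λ = atan2(p_y, p_x) ≈ 69.64°.

≈ (69.6°N, 69.6°E)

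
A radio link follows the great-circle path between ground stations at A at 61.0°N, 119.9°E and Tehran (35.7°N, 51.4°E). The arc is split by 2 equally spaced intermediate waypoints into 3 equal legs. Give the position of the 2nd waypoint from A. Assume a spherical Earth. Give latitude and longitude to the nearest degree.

≈ 48°N, 66°E

Convert each endpoint to a unit vector on the sphere (x = cos φ cos λ, y = cos φ sin λ, z = sin φ).
The central angle between the endpoints is δ = arccos(p₁·p₂) ≈ 0.857 rad (49.1°).
Interpolate at f = 2/3 with slerp weights a = sin((1−f)δ)/sin δ ≈ 0.373, b = sin(fδ)/sin δ ≈ 0.715.
p = a·p₁ + b·p₂ ≈ (0.272, 0.611, 0.744); φ = arcsin(p_z) ≈ 48.03°, λ = atan2(p_y, p_x) ≈ 65.97°.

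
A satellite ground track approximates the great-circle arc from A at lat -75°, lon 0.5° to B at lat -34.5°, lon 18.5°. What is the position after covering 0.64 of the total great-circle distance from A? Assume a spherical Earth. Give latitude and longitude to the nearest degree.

The haversine formula gives a central angle δ ≈ 0.723 rad (41.4°) between the endpoints.
Interpolate at f = 0.64 with slerp weights a = sin((1−f)δ)/sin δ ≈ 0.389, b = sin(fδ)/sin δ ≈ 0.675.
p = a·p₁ + b·p₂ ≈ (0.628, 0.177, -0.758); φ = arcsin(p_z) ≈ -49.27°, λ = atan2(p_y, p_x) ≈ 15.77°.

≈ lat -49°, lon 16°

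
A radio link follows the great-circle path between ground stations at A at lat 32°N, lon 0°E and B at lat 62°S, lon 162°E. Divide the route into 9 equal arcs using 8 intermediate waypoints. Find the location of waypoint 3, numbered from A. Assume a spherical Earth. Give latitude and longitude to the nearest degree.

≈ lat 16°S, lon 12°E

Convert each endpoint to a unit vector on the sphere (x = cos φ cos λ, y = cos φ sin λ, z = sin φ).
The central angle between the endpoints is δ = arccos(p₁·p₂) ≈ 2.580 rad (147.8°).
Interpolate at f = 3/9 with slerp weights a = sin((1−f)δ)/sin δ ≈ 1.858, b = sin(fδ)/sin δ ≈ 1.424.
p = a·p₁ + b·p₂ ≈ (0.940, 0.207, -0.273); φ = arcsin(p_z) ≈ -15.82°, λ = atan2(p_y, p_x) ≈ 12.40°.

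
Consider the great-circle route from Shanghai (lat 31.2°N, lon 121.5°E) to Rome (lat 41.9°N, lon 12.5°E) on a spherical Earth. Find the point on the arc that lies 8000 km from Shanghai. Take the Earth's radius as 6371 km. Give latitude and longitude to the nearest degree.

≈ lat 47°N, lon 25°E

Convert each endpoint to a unit vector on the sphere (x = cos φ cos λ, y = cos φ sin λ, z = sin φ).
The central angle between the endpoints is δ = arccos(p₁·p₂) ≈ 1.432 rad (82.0°). The total great-circle distance is δ·R ≈ 1.432 × 6371 ≈ 9121 km, so the target fraction is f = 8000/9121 ≈ 0.877.
Interpolate at f ≈ 0.877 with slerp weights a = sin((1−f)δ)/sin δ ≈ 0.177, b = sin(fδ)/sin δ ≈ 0.960.
p = a·p₁ + b·p₂ ≈ (0.619, 0.284, 0.733); φ = arcsin(p_z) ≈ 47.12°, λ = atan2(p_y, p_x) ≈ 24.63°.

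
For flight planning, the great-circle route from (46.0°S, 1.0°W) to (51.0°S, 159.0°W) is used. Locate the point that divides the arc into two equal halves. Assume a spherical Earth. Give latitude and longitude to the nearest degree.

≈ (80°S, 66°W)

Convert each endpoint to a unit vector on the sphere (x = cos φ cos λ, y = cos φ sin λ, z = sin φ).
The central angle between the endpoints is δ = arccos(p₁·p₂) ≈ 1.416 rad (81.2°).
Interpolate at f = 1/2 with slerp weights a = sin((1−f)δ)/sin δ ≈ 0.658, b = sin(fδ)/sin δ ≈ 0.658.
p = a·p₁ + b·p₂ ≈ (0.070, -0.156, -0.985); φ = arcsin(p_z) ≈ -80.12°, λ = atan2(p_y, p_x) ≈ -65.75°.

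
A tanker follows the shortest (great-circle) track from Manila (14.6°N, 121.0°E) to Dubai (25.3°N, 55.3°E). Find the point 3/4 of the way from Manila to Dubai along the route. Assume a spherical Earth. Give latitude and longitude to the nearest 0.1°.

Write both endpoints as unit vectors p₁, p₂ with components (cos φ cos λ, cos φ sin λ, sin φ).
The central angle between the endpoints is δ = arccos(p₁·p₂) ≈ 1.084 rad (62.1°).
Interpolate at f = 3/4 with slerp weights a = sin((1−f)δ)/sin δ ≈ 0.303, b = sin(fδ)/sin δ ≈ 0.822.
p = a·p₁ + b·p₂ ≈ (0.272, 0.862, 0.428); φ = arcsin(p_z) ≈ 25.31°, λ = atan2(p_y, p_x) ≈ 72.49°.

≈ (25.3°N, 72.5°E)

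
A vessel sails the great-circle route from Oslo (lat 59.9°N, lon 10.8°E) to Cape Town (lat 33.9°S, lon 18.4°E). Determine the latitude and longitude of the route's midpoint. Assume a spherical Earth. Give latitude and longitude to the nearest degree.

≈ lat 13°N, lon 16°E

From cos δ = sin φ₁ sin φ₂ + cos φ₁ cos φ₂ cos Δλ, the central angle is δ ≈ 1.641 rad (94.0°).
Interpolate at f = 1/2 with slerp weights a = sin((1−f)δ)/sin δ ≈ 0.733, b = sin(fδ)/sin δ ≈ 0.733.
p = a·p₁ + b·p₂ ≈ (0.939, 0.261, 0.225); φ = arcsin(p_z) ≈ 13.03°, λ = atan2(p_y, p_x) ≈ 15.54°.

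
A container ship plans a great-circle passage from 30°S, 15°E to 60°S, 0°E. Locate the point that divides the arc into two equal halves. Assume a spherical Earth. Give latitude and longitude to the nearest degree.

Write both endpoints as unit vectors p₁, p₂ with components (cos φ cos λ, cos φ sin λ, sin φ).
The central angle between the endpoints is δ = arccos(p₁·p₂) ≈ 0.552 rad (31.6°).
Interpolate at f = 1/2 with slerp weights a = sin((1−f)δ)/sin δ ≈ 0.520, b = sin(fδ)/sin δ ≈ 0.520.
p = a·p₁ + b·p₂ ≈ (0.695, 0.116, -0.710); φ = arcsin(p_z) ≈ -45.23°, λ = atan2(p_y, p_x) ≈ 9.52°.

≈ 45°S, 10°E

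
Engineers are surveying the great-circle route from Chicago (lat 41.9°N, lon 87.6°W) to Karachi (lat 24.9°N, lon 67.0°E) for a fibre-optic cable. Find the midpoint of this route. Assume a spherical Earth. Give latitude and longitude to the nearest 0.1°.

Convert each endpoint to a unit vector on the sphere (x = cos φ cos λ, y = cos φ sin λ, z = sin φ).
The central angle between the endpoints is δ = arccos(p₁·p₂) ≈ 1.906 rad (109.2°).
Interpolate at f = 1/2 with slerp weights a = sin((1−f)δ)/sin δ ≈ 0.863, b = sin(fδ)/sin δ ≈ 0.863.
p = a·p₁ + b·p₂ ≈ (0.333, 0.079, 0.940); φ = arcsin(p_z) ≈ 70.00°, λ = atan2(p_y, p_x) ≈ 13.32°.

≈ lat 70.0°N, lon 13.3°E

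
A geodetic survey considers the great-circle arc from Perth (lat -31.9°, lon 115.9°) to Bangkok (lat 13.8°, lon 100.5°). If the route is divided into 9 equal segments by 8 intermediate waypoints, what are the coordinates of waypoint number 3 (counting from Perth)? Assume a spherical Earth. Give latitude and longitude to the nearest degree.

≈ lat -17°, lon 110°

Write both endpoints as unit vectors p₁, p₂ with components (cos φ cos λ, cos φ sin λ, sin φ).
The central angle between the endpoints is δ = arccos(p₁·p₂) ≈ 0.838 rad (48.0°).
Interpolate at f = 3/9 with slerp weights a = sin((1−f)δ)/sin δ ≈ 0.713, b = sin(fδ)/sin δ ≈ 0.371.
p = a·p₁ + b·p₂ ≈ (-0.330, 0.899, -0.288); φ = arcsin(p_z) ≈ -16.76°, λ = atan2(p_y, p_x) ≈ 110.17°.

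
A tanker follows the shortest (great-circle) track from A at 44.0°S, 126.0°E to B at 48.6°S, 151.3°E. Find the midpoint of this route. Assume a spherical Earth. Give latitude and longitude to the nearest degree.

≈ 47°S, 138°E

Write both endpoints as unit vectors p₁, p₂ with components (cos φ cos λ, cos φ sin λ, sin φ).
The central angle between the endpoints is δ = arccos(p₁·p₂) ≈ 0.314 rad (18.0°).
Interpolate at f = 1/2 with slerp weights a = sin((1−f)δ)/sin δ ≈ 0.506, b = sin(fδ)/sin δ ≈ 0.506.
p = a·p₁ + b·p₂ ≈ (-0.508, 0.455, -0.731); φ = arcsin(p_z) ≈ -47.00°, λ = atan2(p_y, p_x) ≈ 138.11°.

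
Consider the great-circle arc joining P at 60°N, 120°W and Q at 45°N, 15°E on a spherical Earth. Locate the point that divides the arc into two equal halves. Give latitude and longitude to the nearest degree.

Write both endpoints as unit vectors p₁, p₂ with components (cos φ cos λ, cos φ sin λ, sin φ).
The central angle between the endpoints is δ = arccos(p₁·p₂) ≈ 1.200 rad (68.8°).
Interpolate at f = 1/2 with slerp weights a = sin((1−f)δ)/sin δ ≈ 0.606, b = sin(fδ)/sin δ ≈ 0.606.
p = a·p₁ + b·p₂ ≈ (0.262, -0.151, 0.953); φ = arcsin(p_z) ≈ 72.37°, λ = atan2(p_y, p_x) ≈ -30.00°.

≈ 72°N, 30°W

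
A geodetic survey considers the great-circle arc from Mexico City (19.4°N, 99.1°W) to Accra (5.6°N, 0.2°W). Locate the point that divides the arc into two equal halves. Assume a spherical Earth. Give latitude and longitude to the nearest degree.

≈ 19°N, 48°W

Write both endpoints as unit vectors p₁, p₂ with components (cos φ cos λ, cos φ sin λ, sin φ).
The central angle between the endpoints is δ = arccos(p₁·p₂) ≈ 1.684 rad (96.5°).
Interpolate at f = 1/2 with slerp weights a = sin((1−f)δ)/sin δ ≈ 0.751, b = sin(fδ)/sin δ ≈ 0.751.
p = a·p₁ + b·p₂ ≈ (0.635, -0.702, 0.323); φ = arcsin(p_z) ≈ 18.82°, λ = atan2(p_y, p_x) ≈ -47.85°.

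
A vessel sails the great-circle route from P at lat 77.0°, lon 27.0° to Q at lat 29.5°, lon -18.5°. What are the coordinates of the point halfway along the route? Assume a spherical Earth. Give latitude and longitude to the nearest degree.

≈ lat 55°, lon -10°

The haversine formula gives a central angle δ ≈ 0.906 rad (51.9°) between the endpoints.
Interpolate at f = 1/2 with slerp weights a = sin((1−f)δ)/sin δ ≈ 0.556, b = sin(fδ)/sin δ ≈ 0.556.
p = a·p₁ + b·p₂ ≈ (0.570, -0.097, 0.816); φ = arcsin(p_z) ≈ 54.65°, λ = atan2(p_y, p_x) ≈ -9.63°.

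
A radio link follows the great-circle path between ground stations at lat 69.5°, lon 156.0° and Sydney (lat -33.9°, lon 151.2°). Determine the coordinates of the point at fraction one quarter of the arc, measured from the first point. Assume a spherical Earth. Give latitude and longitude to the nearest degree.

Write both endpoints as unit vectors p₁, p₂ with components (cos φ cos λ, cos φ sin λ, sin φ).
The central angle between the endpoints is δ = arccos(p₁·p₂) ≈ 1.806 rad (103.5°).
Interpolate at f = 1/4 with slerp weights a = sin((1−f)δ)/sin δ ≈ 1.004, b = sin(fδ)/sin δ ≈ 0.449.
p = a·p₁ + b·p₂ ≈ (-0.648, 0.322, 0.690); φ = arcsin(p_z) ≈ 43.67°, λ = atan2(p_y, p_x) ≈ 153.53°.

≈ lat 44°, lon 154°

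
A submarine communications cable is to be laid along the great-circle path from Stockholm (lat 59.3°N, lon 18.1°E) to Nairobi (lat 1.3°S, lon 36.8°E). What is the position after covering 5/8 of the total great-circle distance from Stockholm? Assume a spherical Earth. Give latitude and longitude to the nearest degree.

≈ lat 22°N, lon 32°E

Write both endpoints as unit vectors p₁, p₂ with components (cos φ cos λ, cos φ sin λ, sin φ).
The central angle between the endpoints is δ = arccos(p₁·p₂) ≈ 1.088 rad (62.4°).
Interpolate at f = 5/8 with slerp weights a = sin((1−f)δ)/sin δ ≈ 0.448, b = sin(fδ)/sin δ ≈ 0.710.
p = a·p₁ + b·p₂ ≈ (0.786, 0.496, 0.369); φ = arcsin(p_z) ≈ 21.66°, λ = atan2(p_y, p_x) ≈ 32.27°.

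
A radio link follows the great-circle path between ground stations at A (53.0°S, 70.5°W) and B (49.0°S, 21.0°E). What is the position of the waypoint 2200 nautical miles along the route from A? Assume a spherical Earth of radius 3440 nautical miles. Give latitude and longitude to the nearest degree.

Write both endpoints as unit vectors p₁, p₂ with components (cos φ cos λ, cos φ sin λ, sin φ).
The central angle between the endpoints is δ = arccos(p₁·p₂) ≈ 0.937 rad (53.7°). The total great-circle distance is δ·R ≈ 0.937 × 3440 ≈ 3222 nmi, so the target fraction is f = 2200/3222 ≈ 0.683.
Interpolate at f ≈ 0.683 with slerp weights a = sin((1−f)δ)/sin δ ≈ 0.364, b = sin(fδ)/sin δ ≈ 0.741.
p = a·p₁ + b·p₂ ≈ (0.527, -0.032, -0.849); φ = arcsin(p_z) ≈ -58.15°, λ = atan2(p_y, p_x) ≈ -3.48°.

≈ (58°S, 3°W)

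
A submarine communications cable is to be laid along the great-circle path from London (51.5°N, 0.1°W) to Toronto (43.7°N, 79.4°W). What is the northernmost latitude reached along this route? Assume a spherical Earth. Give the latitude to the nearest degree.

The great circle lies in the plane with unit normal n̂ = (p₁ × p₂)/|p₁ × p₂|.
Here n̂_z ≈ -0.566; the vertex latitude is φ_max = arccos|n̂_z| ≈ 55.5°.
Check via Clairaut: cos φ_max = |cos φ₁| · sin C = cos(51.5°)·sin(65.4°) ≈ 0.566, again giving ≈ 55.5°.

≈ 56°N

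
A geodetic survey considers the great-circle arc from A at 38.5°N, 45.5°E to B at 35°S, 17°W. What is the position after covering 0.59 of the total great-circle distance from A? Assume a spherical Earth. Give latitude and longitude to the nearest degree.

≈ 5°S, 9°E

From cos δ = sin φ₁ sin φ₂ + cos φ₁ cos φ₂ cos Δλ, the central angle is δ ≈ 1.632 rad (93.5°).
Interpolate at f = 0.59 with slerp weights a = sin((1−f)δ)/sin δ ≈ 0.621, b = sin(fδ)/sin δ ≈ 0.822.
p = a·p₁ + b·p₂ ≈ (0.985, 0.150, -0.085); φ = arcsin(p_z) ≈ -4.87°, λ = atan2(p_y, p_x) ≈ 8.65°.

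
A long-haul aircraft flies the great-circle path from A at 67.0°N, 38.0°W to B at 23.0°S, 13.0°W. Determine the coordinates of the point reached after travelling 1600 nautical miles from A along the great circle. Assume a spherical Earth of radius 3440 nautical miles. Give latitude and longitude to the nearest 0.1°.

Convert each endpoint to a unit vector on the sphere (x = cos φ cos λ, y = cos φ sin λ, z = sin φ).
The central angle between the endpoints is δ = arccos(p₁·p₂) ≈ 1.605 rad (91.9°). The total great-circle distance is δ·R ≈ 1.605 × 3440 ≈ 5519 nmi, so the target fraction is f = 1600/5519 ≈ 0.290.
Interpolate at f ≈ 0.290 with slerp weights a = sin((1−f)δ)/sin δ ≈ 0.909, b = sin(fδ)/sin δ ≈ 0.449.
p = a·p₁ + b·p₂ ≈ (0.682, -0.312, 0.661); φ = arcsin(p_z) ≈ 41.40°, λ = atan2(p_y, p_x) ≈ -24.54°.

≈ 41.4°N, 24.5°W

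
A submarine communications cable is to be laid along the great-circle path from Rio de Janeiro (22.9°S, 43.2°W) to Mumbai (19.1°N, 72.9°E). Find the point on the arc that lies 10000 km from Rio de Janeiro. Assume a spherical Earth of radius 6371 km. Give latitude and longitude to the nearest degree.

Write both endpoints as unit vectors p₁, p₂ with components (cos φ cos λ, cos φ sin λ, sin φ).
The central angle between the endpoints is δ = arccos(p₁·p₂) ≈ 2.106 rad (120.7°). The total great-circle distance is δ·R ≈ 2.106 × 6371 ≈ 13419 km, so the target fraction is f = 10000/13419 ≈ 0.745.
Interpolate at f ≈ 0.745 with slerp weights a = sin((1−f)δ)/sin δ ≈ 0.595, b = sin(fδ)/sin δ ≈ 1.163.
p = a·p₁ + b·p₂ ≈ (0.722, 0.675, 0.149); φ = arcsin(p_z) ≈ 8.58°, λ = atan2(p_y, p_x) ≈ 43.07°.

≈ (9°N, 43°E)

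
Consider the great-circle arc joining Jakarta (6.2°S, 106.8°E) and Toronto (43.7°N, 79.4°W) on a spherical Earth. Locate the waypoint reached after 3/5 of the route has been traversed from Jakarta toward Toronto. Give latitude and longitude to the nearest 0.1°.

Convert each endpoint to a unit vector on the sphere (x = cos φ cos λ, y = cos φ sin λ, z = sin φ).
The central angle between the endpoints is δ = arccos(p₁·p₂) ≈ 2.480 rad (142.1°).
Interpolate at f = 3/5 with slerp weights a = sin((1−f)δ)/sin δ ≈ 1.363, b = sin(fδ)/sin δ ≈ 1.623.
p = a·p₁ + b·p₂ ≈ (-0.176, 0.144, 0.974); φ = arcsin(p_z) ≈ 76.86°, λ = atan2(p_y, p_x) ≈ 140.66°.

≈ 76.9°N, 140.7°E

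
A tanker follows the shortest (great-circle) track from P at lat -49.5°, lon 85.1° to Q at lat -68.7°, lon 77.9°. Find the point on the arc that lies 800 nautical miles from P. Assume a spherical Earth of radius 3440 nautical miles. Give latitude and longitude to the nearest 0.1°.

≈ lat -62.7°, lon 81.2°

Write both endpoints as unit vectors p₁, p₂ with components (cos φ cos λ, cos φ sin λ, sin φ).
The central angle between the endpoints is δ = arccos(p₁·p₂) ≈ 0.341 rad (19.5°). The total great-circle distance is δ·R ≈ 0.341 × 3440 ≈ 1172 nmi, so the target fraction is f = 800/1172 ≈ 0.683.
Interpolate at f ≈ 0.683 with slerp weights a = sin((1−f)δ)/sin δ ≈ 0.323, b = sin(fδ)/sin δ ≈ 0.690.
p = a·p₁ + b·p₂ ≈ (0.070, 0.454, -0.888); φ = arcsin(p_z) ≈ -62.65°, λ = atan2(p_y, p_x) ≈ 81.18°.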